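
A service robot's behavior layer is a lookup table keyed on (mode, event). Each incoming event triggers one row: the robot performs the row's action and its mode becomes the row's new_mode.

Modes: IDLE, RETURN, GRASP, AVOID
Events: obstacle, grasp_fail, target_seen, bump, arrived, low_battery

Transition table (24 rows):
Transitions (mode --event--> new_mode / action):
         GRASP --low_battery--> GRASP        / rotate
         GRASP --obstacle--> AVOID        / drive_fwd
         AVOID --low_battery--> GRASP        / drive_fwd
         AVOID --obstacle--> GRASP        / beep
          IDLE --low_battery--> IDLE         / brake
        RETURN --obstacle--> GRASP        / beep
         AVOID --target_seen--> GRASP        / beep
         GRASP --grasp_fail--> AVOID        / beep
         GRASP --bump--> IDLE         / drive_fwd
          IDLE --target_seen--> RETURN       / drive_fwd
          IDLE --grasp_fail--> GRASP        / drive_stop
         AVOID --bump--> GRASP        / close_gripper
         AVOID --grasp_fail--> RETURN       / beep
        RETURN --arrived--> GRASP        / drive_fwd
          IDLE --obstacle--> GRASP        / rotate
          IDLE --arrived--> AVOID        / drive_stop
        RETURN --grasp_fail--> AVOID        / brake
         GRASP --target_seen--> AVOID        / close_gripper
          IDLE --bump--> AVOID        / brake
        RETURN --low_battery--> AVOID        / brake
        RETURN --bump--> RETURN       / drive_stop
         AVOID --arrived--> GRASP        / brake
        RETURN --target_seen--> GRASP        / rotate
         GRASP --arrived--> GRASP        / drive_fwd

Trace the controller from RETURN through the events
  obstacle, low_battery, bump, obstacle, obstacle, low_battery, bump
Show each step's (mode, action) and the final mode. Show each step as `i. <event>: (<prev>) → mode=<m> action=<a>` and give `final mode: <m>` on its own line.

1. obstacle: (RETURN) → mode=GRASP action=beep
2. low_battery: (GRASP) → mode=GRASP action=rotate
3. bump: (GRASP) → mode=IDLE action=drive_fwd
4. obstacle: (IDLE) → mode=GRASP action=rotate
5. obstacle: (GRASP) → mode=AVOID action=drive_fwd
6. low_battery: (AVOID) → mode=GRASP action=drive_fwd
7. bump: (GRASP) → mode=IDLE action=drive_fwd

final mode: IDLE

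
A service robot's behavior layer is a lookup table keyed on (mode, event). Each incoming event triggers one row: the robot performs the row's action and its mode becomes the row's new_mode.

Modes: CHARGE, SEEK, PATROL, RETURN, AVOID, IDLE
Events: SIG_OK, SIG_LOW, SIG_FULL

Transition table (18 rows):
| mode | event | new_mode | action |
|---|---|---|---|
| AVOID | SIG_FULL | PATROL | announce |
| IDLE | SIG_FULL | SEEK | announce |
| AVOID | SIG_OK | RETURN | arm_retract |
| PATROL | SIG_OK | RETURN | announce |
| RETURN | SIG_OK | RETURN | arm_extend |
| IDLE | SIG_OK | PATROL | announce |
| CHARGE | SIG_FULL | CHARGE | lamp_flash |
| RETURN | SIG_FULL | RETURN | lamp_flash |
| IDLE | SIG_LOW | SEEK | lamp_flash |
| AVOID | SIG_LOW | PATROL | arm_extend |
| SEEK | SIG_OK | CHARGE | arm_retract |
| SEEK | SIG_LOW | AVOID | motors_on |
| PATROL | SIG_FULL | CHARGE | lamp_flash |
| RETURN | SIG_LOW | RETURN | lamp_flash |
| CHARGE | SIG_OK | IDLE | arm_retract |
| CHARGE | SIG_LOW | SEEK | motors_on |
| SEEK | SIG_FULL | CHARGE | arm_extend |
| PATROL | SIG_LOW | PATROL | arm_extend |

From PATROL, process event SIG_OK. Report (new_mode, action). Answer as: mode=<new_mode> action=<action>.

current mode = PATROL; filter table to that mode:
  (PATROL, SIG_OK) → (RETURN, announce)  ← event matches
  (PATROL, SIG_FULL) → (CHARGE, lamp_flash)
  (PATROL, SIG_LOW) → (PATROL, arm_extend)
event = SIG_OK selects (RETURN, announce)

mode=RETURN action=announce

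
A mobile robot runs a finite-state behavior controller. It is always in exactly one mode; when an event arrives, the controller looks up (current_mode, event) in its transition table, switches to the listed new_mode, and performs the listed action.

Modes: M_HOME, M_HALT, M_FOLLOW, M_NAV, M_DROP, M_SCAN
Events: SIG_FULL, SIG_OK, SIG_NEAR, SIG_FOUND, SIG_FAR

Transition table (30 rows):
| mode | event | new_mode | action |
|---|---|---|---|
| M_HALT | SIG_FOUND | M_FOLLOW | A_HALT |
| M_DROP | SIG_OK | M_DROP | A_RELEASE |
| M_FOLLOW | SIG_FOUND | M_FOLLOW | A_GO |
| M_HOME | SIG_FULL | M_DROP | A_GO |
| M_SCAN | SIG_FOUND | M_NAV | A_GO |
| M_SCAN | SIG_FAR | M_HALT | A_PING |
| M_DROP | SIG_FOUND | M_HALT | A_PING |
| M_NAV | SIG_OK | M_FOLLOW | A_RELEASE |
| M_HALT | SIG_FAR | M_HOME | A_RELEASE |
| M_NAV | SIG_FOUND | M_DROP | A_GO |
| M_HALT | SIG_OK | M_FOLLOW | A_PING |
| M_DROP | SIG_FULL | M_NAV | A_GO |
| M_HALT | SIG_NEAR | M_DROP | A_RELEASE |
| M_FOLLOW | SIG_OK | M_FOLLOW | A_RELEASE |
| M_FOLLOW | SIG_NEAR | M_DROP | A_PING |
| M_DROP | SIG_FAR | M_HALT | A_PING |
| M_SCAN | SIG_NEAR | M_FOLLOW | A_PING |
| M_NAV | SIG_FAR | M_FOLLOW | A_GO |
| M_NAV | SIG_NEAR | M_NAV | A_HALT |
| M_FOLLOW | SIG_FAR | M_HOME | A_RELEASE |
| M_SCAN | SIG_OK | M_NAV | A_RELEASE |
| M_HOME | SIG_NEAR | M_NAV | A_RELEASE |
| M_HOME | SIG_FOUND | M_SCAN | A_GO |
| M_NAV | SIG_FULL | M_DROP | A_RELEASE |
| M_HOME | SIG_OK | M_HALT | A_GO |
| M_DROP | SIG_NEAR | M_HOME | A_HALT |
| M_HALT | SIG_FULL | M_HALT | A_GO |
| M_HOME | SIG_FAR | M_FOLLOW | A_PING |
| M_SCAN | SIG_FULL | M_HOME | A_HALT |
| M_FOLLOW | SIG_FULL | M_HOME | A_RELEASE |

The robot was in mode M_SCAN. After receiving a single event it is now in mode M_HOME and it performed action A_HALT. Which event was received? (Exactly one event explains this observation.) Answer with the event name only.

try SIG_FULL: (M_SCAN, SIG_FULL) → (M_HOME, A_HALT)  ← matches
try SIG_OK: (M_SCAN, SIG_OK) → (M_NAV, A_RELEASE)
try SIG_NEAR: (M_SCAN, SIG_NEAR) → (M_FOLLOW, A_PING)
try SIG_FOUND: (M_SCAN, SIG_FOUND) → (M_NAV, A_GO)
try SIG_FAR: (M_SCAN, SIG_FAR) → (M_HALT, A_PING)

SIG_FULL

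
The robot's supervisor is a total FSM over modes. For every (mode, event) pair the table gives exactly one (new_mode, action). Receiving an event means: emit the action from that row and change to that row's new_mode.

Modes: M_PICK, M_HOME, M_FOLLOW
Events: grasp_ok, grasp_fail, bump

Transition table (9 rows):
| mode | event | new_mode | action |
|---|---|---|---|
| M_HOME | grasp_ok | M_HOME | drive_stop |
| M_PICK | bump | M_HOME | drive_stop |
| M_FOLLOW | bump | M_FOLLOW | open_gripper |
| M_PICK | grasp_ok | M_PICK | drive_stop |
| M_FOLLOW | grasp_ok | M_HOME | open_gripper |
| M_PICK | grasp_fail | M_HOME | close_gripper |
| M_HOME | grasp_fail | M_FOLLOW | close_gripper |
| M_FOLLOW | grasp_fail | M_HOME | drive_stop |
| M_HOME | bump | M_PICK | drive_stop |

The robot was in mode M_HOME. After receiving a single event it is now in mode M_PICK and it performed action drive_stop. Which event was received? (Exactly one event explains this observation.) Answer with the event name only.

try grasp_ok: (M_HOME, grasp_ok) → (M_HOME, drive_stop)
try grasp_fail: (M_HOME, grasp_fail) → (M_FOLLOW, close_gripper)
try bump: (M_HOME, bump) → (M_PICK, drive_stop)  ← matches

bump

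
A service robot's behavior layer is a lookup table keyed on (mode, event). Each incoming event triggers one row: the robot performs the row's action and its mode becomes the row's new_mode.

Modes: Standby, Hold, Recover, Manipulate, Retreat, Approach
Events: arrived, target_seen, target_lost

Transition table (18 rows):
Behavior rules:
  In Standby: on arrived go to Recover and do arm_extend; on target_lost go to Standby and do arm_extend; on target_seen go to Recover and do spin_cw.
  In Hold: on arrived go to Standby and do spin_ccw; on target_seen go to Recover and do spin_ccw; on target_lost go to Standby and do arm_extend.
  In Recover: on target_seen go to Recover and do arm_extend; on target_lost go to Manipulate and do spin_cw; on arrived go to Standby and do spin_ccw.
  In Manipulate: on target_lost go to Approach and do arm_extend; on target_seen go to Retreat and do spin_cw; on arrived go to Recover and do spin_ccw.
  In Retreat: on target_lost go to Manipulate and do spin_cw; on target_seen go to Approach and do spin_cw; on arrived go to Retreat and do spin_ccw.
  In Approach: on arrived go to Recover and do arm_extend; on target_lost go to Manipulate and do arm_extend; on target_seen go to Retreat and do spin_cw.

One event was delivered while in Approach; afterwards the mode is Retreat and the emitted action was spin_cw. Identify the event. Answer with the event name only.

try arrived: (Approach, arrived) → (Recover, arm_extend)
try target_seen: (Approach, target_seen) → (Retreat, spin_cw)  ← matches
try target_lost: (Approach, target_lost) → (Manipulate, arm_extend)

target_seen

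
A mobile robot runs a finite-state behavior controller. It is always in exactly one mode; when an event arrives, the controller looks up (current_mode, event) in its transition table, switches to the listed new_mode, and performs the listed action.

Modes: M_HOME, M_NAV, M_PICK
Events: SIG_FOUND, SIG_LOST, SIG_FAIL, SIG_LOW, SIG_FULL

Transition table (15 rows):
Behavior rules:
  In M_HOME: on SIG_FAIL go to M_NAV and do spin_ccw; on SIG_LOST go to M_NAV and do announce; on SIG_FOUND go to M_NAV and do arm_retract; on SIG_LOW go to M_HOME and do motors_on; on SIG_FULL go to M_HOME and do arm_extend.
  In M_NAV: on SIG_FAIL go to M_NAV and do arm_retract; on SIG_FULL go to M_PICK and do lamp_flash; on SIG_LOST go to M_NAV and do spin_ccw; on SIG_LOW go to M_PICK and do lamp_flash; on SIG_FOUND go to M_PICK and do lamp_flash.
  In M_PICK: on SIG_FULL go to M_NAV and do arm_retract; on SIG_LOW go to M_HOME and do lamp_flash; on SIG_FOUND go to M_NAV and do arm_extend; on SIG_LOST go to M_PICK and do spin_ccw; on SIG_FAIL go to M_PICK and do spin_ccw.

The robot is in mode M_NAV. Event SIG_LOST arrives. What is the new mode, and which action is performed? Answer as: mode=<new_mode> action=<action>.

mode=M_NAV action=spin_ccw

current mode = M_NAV; filter table to that mode:
  (M_NAV, SIG_FAIL) → (M_NAV, arm_retract)
  (M_NAV, SIG_FULL) → (M_PICK, lamp_flash)
  (M_NAV, SIG_LOST) → (M_NAV, spin_ccw)  ← event matches
  (M_NAV, SIG_LOW) → (M_PICK, lamp_flash)
  (M_NAV, SIG_FOUND) → (M_PICK, lamp_flash)
event = SIG_LOST selects (M_NAV, spin_ccw)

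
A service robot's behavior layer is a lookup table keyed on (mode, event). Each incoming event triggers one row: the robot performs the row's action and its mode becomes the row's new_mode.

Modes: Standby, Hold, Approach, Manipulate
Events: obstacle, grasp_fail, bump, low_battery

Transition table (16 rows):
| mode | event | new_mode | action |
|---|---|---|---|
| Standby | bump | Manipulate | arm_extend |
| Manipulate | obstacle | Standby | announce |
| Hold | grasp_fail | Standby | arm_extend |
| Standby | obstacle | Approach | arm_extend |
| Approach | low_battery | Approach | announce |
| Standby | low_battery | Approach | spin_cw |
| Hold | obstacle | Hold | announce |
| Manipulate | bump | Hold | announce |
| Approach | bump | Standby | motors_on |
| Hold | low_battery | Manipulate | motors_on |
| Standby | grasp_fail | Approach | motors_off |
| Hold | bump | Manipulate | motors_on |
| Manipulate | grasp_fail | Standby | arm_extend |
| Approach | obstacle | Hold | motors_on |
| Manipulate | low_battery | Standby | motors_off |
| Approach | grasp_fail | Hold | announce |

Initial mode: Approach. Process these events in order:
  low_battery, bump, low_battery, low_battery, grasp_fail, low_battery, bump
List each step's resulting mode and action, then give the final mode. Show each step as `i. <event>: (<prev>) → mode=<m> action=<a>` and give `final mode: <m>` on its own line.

final mode: Hold

1. low_battery: (Approach) → mode=Approach action=announce
2. bump: (Approach) → mode=Standby action=motors_on
3. low_battery: (Standby) → mode=Approach action=spin_cw
4. low_battery: (Approach) → mode=Approach action=announce
5. grasp_fail: (Approach) → mode=Hold action=announce
6. low_battery: (Hold) → mode=Manipulate action=motors_on
7. bump: (Manipulate) → mode=Hold action=announce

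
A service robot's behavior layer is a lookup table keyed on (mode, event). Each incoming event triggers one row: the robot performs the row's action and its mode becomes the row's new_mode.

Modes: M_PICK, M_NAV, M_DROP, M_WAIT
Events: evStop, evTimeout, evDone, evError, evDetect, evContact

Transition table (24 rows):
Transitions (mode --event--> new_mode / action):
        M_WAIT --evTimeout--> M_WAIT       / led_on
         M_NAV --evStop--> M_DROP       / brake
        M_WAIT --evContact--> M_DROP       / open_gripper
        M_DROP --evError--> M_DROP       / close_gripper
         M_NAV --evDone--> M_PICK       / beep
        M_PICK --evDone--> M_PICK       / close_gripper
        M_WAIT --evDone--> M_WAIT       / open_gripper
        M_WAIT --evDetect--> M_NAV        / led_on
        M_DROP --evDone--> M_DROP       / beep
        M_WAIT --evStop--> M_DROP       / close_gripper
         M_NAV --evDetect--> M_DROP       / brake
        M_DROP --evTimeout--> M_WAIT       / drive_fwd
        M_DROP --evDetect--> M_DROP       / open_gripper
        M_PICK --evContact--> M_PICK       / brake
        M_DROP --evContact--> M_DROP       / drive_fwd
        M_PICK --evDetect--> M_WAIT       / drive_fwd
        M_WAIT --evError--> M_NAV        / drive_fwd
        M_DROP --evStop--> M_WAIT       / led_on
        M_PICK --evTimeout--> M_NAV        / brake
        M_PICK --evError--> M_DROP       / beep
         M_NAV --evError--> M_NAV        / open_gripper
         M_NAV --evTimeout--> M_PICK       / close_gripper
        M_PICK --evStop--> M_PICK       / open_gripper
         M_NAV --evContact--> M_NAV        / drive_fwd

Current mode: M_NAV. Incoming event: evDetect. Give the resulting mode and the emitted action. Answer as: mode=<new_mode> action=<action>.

mode=M_DROP action=brake

current mode = M_NAV; filter table to that mode:
  (M_NAV, evStop) → (M_DROP, brake)
  (M_NAV, evDone) → (M_PICK, beep)
  (M_NAV, evDetect) → (M_DROP, brake)  ← event matches
  (M_NAV, evError) → (M_NAV, open_gripper)
  (M_NAV, evTimeout) → (M_PICK, close_gripper)
  (M_NAV, evContact) → (M_NAV, drive_fwd)
event = evDetect selects (M_DROP, brake)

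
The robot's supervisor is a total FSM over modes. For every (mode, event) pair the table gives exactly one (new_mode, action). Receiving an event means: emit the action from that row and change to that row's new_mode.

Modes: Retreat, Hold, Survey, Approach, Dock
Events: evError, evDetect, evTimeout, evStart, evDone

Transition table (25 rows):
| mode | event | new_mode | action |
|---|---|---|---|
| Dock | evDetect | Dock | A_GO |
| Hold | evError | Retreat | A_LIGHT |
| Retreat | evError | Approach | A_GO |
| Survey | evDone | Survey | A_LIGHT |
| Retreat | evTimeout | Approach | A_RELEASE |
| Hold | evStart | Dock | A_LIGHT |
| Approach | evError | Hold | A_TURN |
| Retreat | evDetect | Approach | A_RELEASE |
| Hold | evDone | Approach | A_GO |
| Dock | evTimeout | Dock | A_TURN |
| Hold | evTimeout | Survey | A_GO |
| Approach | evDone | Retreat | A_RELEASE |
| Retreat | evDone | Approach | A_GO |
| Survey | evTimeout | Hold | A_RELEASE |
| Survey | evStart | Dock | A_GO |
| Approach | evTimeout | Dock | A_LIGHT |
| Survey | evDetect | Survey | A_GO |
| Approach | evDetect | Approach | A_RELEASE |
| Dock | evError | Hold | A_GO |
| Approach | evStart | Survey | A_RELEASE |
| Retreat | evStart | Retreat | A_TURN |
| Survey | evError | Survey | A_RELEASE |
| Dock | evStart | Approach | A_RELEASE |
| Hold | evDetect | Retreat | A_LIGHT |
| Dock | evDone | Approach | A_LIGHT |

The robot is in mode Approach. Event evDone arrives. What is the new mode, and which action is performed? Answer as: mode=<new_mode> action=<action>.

mode=Retreat action=A_RELEASE

current mode = Approach; filter table to that mode:
  (Approach, evError) → (Hold, A_TURN)
  (Approach, evDone) → (Retreat, A_RELEASE)  ← event matches
  (Approach, evTimeout) → (Dock, A_LIGHT)
  (Approach, evDetect) → (Approach, A_RELEASE)
  (Approach, evStart) → (Survey, A_RELEASE)
event = evDone selects (Retreat, A_RELEASE)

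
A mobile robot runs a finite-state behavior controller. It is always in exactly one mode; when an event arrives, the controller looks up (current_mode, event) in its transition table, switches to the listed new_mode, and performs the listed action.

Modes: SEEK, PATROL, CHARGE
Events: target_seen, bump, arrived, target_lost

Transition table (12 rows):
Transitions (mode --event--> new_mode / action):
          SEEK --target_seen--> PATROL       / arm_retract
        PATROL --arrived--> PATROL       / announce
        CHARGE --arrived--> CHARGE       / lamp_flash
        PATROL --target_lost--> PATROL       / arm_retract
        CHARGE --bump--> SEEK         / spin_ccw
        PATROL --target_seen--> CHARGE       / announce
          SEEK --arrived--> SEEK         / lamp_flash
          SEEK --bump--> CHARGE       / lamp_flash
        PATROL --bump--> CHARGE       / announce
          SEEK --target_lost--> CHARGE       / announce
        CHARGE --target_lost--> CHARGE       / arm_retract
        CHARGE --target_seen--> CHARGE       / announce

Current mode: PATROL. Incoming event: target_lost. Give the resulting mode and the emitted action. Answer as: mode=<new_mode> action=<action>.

mode=PATROL action=arm_retract

current mode = PATROL; filter table to that mode:
  (PATROL, arrived) → (PATROL, announce)
  (PATROL, target_lost) → (PATROL, arm_retract)  ← event matches
  (PATROL, target_seen) → (CHARGE, announce)
  (PATROL, bump) → (CHARGE, announce)
event = target_lost selects (PATROL, arm_retract)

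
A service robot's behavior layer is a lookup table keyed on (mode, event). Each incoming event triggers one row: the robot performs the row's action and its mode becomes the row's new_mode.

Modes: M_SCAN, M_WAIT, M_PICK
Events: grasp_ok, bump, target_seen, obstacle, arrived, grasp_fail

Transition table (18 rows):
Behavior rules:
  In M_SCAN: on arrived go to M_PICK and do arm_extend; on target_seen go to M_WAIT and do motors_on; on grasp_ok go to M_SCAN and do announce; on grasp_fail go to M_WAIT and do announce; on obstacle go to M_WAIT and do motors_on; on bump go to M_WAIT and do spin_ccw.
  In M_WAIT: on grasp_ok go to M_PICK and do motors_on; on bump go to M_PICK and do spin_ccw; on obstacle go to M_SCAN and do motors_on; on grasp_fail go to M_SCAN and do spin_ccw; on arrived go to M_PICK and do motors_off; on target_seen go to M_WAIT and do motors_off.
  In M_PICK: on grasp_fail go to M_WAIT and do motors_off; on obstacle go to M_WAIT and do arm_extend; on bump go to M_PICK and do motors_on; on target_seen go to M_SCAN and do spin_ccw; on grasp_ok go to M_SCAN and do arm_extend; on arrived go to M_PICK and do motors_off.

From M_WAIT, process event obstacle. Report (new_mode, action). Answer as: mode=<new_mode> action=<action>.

current mode = M_WAIT; filter table to that mode:
  (M_WAIT, grasp_ok) → (M_PICK, motors_on)
  (M_WAIT, bump) → (M_PICK, spin_ccw)
  (M_WAIT, obstacle) → (M_SCAN, motors_on)  ← event matches
  (M_WAIT, grasp_fail) → (M_SCAN, spin_ccw)
  (M_WAIT, arrived) → (M_PICK, motors_off)
  (M_WAIT, target_seen) → (M_WAIT, motors_off)
event = obstacle selects (M_SCAN, motors_on)

mode=M_SCAN action=motors_on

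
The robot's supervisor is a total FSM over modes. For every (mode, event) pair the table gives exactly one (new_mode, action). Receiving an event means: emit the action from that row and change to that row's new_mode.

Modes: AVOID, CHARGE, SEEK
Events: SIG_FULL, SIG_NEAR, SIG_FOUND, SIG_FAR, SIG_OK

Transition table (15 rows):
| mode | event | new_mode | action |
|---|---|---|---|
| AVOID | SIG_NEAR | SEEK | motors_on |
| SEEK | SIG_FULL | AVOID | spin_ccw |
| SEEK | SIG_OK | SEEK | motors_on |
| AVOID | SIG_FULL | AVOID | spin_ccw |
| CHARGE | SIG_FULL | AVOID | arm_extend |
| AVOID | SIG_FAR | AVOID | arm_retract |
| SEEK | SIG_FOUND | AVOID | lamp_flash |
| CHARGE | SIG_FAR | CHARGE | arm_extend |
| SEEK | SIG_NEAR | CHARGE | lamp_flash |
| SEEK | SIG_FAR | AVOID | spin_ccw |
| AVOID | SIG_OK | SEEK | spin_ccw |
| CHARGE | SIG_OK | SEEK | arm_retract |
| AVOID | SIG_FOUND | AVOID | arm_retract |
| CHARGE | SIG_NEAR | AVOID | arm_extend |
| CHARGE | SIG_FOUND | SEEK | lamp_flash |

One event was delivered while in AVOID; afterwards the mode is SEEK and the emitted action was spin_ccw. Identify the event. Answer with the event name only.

try SIG_FULL: (AVOID, SIG_FULL) → (AVOID, spin_ccw)
try SIG_NEAR: (AVOID, SIG_NEAR) → (SEEK, motors_on)
try SIG_FOUND: (AVOID, SIG_FOUND) → (AVOID, arm_retract)
try SIG_FAR: (AVOID, SIG_FAR) → (AVOID, arm_retract)
try SIG_OK: (AVOID, SIG_OK) → (SEEK, spin_ccw)  ← matches

SIG_OK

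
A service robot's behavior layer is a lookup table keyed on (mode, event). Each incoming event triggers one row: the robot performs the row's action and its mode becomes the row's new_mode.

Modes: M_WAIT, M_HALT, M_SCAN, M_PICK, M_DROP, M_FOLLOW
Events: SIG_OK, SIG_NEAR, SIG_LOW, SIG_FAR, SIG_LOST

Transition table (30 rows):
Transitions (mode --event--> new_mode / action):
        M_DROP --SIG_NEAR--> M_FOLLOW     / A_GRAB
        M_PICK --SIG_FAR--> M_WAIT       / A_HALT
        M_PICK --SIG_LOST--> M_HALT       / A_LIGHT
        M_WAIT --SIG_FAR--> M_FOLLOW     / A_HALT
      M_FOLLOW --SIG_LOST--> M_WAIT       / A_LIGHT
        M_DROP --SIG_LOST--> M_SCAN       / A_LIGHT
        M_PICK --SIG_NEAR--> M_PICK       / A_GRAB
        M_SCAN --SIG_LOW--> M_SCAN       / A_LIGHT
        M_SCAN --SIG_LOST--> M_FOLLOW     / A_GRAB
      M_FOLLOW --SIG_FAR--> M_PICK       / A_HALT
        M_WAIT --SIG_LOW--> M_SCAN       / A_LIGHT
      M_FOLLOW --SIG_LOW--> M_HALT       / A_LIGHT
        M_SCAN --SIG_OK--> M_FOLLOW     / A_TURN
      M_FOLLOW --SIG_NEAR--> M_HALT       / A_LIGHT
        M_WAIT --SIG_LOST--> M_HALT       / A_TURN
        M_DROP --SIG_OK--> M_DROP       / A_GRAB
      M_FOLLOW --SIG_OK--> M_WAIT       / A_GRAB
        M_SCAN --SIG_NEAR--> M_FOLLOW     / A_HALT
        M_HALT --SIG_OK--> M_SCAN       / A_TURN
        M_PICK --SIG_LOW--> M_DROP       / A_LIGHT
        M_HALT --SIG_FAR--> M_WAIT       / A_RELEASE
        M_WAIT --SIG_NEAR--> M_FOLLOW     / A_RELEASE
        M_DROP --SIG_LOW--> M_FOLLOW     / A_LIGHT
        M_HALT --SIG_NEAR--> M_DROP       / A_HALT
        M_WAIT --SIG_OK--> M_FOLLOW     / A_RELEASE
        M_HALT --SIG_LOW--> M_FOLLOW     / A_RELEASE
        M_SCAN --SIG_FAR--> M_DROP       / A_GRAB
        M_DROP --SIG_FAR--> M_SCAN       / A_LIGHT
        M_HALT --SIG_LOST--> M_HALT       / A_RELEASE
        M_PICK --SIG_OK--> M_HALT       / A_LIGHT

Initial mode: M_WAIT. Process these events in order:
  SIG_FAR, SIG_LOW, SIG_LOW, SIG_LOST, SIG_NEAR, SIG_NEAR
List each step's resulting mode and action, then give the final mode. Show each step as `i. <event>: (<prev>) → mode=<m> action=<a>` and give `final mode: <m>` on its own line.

1. SIG_FAR: (M_WAIT) → mode=M_FOLLOW action=A_HALT
2. SIG_LOW: (M_FOLLOW) → mode=M_HALT action=A_LIGHT
3. SIG_LOW: (M_HALT) → mode=M_FOLLOW action=A_RELEASE
4. SIG_LOST: (M_FOLLOW) → mode=M_WAIT action=A_LIGHT
5. SIG_NEAR: (M_WAIT) → mode=M_FOLLOW action=A_RELEASE
6. SIG_NEAR: (M_FOLLOW) → mode=M_HALT action=A_LIGHT

final mode: M_HALT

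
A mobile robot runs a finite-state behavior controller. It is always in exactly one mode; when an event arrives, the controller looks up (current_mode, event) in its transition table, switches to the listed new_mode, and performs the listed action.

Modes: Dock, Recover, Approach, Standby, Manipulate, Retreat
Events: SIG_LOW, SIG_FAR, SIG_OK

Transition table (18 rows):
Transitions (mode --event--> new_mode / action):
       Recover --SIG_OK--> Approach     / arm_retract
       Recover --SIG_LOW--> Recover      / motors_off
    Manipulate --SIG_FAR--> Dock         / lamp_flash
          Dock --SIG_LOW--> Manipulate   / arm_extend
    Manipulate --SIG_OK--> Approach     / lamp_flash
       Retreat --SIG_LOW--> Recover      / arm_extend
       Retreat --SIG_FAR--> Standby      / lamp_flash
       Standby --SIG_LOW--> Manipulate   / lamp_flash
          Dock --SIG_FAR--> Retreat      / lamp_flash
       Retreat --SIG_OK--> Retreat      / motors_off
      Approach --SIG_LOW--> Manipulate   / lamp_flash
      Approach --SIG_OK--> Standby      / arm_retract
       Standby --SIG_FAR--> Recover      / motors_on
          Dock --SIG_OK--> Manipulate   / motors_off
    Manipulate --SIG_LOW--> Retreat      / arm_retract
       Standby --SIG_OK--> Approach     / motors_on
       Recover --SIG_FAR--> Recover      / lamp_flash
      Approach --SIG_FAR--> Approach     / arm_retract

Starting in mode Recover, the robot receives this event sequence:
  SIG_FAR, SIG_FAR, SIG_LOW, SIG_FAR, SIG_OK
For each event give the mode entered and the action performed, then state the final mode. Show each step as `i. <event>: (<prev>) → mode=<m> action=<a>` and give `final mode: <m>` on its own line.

final mode: Approach

1. SIG_FAR: (Recover) → mode=Recover action=lamp_flash
2. SIG_FAR: (Recover) → mode=Recover action=lamp_flash
3. SIG_LOW: (Recover) → mode=Recover action=motors_off
4. SIG_FAR: (Recover) → mode=Recover action=lamp_flash
5. SIG_OK: (Recover) → mode=Approach action=arm_retract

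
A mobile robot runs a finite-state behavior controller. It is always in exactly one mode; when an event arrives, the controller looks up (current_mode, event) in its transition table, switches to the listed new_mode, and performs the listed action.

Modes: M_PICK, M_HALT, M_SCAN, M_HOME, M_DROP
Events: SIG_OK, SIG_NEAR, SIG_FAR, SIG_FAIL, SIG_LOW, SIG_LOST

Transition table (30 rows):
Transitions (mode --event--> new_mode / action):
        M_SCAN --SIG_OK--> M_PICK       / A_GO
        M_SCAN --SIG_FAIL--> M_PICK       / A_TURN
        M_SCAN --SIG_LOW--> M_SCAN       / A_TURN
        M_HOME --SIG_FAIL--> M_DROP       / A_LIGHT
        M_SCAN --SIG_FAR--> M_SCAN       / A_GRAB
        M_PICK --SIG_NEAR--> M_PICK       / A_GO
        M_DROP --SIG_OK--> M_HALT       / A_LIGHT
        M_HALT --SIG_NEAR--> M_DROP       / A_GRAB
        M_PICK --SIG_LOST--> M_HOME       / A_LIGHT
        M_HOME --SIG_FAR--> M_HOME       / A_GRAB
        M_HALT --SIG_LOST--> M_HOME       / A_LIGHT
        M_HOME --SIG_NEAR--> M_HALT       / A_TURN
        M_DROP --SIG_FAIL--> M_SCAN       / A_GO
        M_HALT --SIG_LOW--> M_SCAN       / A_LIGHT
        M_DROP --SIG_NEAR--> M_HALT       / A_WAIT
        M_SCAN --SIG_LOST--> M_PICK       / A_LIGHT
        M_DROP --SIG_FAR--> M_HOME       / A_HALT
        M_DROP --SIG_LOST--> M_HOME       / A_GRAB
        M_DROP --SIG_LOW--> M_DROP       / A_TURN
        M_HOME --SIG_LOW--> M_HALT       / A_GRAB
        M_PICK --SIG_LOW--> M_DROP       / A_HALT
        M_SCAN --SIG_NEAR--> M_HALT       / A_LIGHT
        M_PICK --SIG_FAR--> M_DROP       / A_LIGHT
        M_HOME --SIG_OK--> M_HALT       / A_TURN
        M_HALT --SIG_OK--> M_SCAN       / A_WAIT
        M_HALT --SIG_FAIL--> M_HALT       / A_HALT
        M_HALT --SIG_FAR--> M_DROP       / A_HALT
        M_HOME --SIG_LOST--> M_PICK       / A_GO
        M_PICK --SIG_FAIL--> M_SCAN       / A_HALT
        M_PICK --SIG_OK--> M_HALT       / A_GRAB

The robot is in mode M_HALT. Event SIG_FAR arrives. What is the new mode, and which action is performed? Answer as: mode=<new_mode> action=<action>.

current mode = M_HALT; filter table to that mode:
  (M_HALT, SIG_NEAR) → (M_DROP, A_GRAB)
  (M_HALT, SIG_LOST) → (M_HOME, A_LIGHT)
  (M_HALT, SIG_LOW) → (M_SCAN, A_LIGHT)
  (M_HALT, SIG_OK) → (M_SCAN, A_WAIT)
  (M_HALT, SIG_FAIL) → (M_HALT, A_HALT)
  (M_HALT, SIG_FAR) → (M_DROP, A_HALT)  ← event matches
event = SIG_FAR selects (M_DROP, A_HALT)

mode=M_DROP action=A_HALT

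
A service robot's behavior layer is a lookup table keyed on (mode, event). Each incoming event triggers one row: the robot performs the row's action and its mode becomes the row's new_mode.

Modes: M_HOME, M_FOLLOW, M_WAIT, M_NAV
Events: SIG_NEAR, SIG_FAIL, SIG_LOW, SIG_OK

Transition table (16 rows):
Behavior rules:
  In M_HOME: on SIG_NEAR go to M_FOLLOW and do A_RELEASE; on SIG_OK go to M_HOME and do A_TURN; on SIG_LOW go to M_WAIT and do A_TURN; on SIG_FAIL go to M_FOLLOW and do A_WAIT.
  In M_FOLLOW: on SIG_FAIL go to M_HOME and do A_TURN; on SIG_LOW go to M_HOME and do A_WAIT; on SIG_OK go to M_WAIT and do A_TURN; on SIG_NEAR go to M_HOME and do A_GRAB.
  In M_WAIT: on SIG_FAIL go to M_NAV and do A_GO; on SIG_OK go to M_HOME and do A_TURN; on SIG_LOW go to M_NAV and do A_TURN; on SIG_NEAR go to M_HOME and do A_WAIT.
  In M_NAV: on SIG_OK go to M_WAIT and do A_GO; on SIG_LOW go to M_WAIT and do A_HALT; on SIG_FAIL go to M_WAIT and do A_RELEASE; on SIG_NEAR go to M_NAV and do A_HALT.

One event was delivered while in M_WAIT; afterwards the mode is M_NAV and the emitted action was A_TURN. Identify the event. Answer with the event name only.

SIG_LOW

try SIG_NEAR: (M_WAIT, SIG_NEAR) → (M_HOME, A_WAIT)
try SIG_FAIL: (M_WAIT, SIG_FAIL) → (M_NAV, A_GO)
try SIG_LOW: (M_WAIT, SIG_LOW) → (M_NAV, A_TURN)  ← matches
try SIG_OK: (M_WAIT, SIG_OK) → (M_HOME, A_TURN)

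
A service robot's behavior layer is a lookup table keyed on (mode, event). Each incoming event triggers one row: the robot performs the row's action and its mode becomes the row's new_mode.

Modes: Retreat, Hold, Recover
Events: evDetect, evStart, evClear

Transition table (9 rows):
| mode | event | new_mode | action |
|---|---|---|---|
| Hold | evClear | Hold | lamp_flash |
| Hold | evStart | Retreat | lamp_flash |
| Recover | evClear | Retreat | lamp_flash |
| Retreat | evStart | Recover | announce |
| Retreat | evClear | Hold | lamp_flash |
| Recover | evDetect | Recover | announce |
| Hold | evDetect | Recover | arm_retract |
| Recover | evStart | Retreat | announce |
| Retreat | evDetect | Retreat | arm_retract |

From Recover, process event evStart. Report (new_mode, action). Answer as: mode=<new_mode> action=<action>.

mode=Retreat action=announce

current mode = Recover; filter table to that mode:
  (Recover, evClear) → (Retreat, lamp_flash)
  (Recover, evDetect) → (Recover, announce)
  (Recover, evStart) → (Retreat, announce)  ← event matches
event = evStart selects (Retreat, announce)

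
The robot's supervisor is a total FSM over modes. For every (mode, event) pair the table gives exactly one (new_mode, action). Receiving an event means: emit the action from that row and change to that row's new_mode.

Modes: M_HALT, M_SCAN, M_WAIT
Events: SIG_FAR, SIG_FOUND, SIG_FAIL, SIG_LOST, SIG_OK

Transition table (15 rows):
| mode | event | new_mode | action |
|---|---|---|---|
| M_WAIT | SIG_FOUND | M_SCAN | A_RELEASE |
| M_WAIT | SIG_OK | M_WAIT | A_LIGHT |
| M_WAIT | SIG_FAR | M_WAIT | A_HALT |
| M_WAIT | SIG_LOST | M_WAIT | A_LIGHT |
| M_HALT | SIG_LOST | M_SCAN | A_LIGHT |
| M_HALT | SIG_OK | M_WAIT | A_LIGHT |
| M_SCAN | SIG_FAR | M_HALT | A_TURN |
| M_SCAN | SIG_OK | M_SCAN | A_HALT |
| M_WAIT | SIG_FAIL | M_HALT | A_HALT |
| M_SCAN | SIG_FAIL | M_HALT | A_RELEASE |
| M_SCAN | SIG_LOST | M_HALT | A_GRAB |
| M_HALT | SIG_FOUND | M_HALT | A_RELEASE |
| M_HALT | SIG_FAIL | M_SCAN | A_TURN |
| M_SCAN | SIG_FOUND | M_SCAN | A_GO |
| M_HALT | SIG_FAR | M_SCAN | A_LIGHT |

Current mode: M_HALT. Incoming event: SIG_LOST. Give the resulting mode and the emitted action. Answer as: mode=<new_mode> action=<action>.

current mode = M_HALT; filter table to that mode:
  (M_HALT, SIG_LOST) → (M_SCAN, A_LIGHT)  ← event matches
  (M_HALT, SIG_OK) → (M_WAIT, A_LIGHT)
  (M_HALT, SIG_FOUND) → (M_HALT, A_RELEASE)
  (M_HALT, SIG_FAIL) → (M_SCAN, A_TURN)
  (M_HALT, SIG_FAR) → (M_SCAN, A_LIGHT)
event = SIG_LOST selects (M_SCAN, A_LIGHT)

mode=M_SCAN action=A_LIGHT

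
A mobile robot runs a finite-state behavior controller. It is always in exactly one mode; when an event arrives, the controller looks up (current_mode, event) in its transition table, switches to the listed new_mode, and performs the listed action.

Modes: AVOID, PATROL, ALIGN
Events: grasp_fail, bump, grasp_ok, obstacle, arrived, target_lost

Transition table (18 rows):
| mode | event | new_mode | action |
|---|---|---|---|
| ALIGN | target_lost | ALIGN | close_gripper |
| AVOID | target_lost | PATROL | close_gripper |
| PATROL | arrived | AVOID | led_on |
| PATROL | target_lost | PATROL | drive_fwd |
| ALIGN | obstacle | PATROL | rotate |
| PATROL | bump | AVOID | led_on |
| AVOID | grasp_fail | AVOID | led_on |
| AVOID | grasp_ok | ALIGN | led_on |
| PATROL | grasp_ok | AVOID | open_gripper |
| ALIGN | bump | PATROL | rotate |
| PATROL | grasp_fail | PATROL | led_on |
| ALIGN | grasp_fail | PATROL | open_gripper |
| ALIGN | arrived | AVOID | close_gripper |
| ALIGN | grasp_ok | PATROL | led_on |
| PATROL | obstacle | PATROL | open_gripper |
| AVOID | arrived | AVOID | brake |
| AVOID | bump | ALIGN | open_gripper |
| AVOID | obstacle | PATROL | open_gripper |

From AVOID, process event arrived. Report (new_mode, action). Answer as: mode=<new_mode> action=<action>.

current mode = AVOID; filter table to that mode:
  (AVOID, target_lost) → (PATROL, close_gripper)
  (AVOID, grasp_fail) → (AVOID, led_on)
  (AVOID, grasp_ok) → (ALIGN, led_on)
  (AVOID, arrived) → (AVOID, brake)  ← event matches
  (AVOID, bump) → (ALIGN, open_gripper)
  (AVOID, obstacle) → (PATROL, open_gripper)
event = arrived selects (AVOID, brake)

mode=AVOID action=brake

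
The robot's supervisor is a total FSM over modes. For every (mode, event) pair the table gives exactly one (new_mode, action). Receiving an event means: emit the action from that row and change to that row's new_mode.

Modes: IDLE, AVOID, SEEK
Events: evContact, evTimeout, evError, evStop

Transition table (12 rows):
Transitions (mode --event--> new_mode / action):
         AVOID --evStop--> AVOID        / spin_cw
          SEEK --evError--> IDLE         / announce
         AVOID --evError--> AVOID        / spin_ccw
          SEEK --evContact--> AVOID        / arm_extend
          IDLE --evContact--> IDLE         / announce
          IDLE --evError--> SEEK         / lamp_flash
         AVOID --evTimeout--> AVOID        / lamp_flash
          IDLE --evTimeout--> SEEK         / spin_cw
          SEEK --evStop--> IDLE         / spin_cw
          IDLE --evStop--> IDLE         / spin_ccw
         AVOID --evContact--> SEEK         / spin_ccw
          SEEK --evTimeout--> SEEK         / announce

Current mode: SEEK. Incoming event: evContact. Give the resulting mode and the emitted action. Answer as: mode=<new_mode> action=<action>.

mode=AVOID action=arm_extend

current mode = SEEK; filter table to that mode:
  (SEEK, evError) → (IDLE, announce)
  (SEEK, evContact) → (AVOID, arm_extend)  ← event matches
  (SEEK, evStop) → (IDLE, spin_cw)
  (SEEK, evTimeout) → (SEEK, announce)
event = evContact selects (AVOID, arm_extend)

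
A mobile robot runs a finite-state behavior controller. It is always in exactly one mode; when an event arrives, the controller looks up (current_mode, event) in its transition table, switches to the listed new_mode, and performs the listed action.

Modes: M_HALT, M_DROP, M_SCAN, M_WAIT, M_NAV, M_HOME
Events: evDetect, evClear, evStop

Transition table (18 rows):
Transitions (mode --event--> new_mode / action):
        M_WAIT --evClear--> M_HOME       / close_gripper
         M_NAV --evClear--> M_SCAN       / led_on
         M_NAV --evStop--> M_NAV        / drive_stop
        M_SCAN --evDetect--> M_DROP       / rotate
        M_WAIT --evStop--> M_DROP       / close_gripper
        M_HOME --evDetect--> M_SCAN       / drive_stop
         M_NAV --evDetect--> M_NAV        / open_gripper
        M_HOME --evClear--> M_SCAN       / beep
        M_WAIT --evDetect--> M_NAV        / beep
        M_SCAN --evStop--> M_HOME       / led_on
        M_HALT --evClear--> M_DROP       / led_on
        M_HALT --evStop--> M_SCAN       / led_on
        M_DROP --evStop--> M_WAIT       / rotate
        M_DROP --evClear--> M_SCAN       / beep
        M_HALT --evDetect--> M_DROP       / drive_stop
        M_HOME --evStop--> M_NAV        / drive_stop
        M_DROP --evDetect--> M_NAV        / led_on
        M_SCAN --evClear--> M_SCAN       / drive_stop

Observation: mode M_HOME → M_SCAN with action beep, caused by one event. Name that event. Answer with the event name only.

evClear

try evDetect: (M_HOME, evDetect) → (M_SCAN, drive_stop)
try evClear: (M_HOME, evClear) → (M_SCAN, beep)  ← matches
try evStop: (M_HOME, evStop) → (M_NAV, drive_stop)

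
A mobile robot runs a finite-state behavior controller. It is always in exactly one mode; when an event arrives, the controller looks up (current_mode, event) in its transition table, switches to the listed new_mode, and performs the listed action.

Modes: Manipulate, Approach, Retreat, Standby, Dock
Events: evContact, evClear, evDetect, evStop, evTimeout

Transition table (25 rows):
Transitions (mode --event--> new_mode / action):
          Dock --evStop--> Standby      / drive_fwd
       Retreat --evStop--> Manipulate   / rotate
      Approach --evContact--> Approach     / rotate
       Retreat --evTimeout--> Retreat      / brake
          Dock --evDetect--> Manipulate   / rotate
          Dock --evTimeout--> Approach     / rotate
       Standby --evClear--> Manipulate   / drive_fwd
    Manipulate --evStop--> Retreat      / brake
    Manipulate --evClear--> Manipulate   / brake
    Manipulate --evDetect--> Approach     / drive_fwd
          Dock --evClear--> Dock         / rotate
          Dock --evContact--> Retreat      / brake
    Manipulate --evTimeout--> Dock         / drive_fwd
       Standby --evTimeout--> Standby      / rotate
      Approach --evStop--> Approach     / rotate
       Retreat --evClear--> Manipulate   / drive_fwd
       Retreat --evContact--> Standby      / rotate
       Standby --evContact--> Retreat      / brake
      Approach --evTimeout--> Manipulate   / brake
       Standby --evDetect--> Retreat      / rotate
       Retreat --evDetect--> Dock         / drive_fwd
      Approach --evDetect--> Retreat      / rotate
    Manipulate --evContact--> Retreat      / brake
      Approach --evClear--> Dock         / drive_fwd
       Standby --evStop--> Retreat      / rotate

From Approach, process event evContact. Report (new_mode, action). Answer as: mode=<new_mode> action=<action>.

mode=Approach action=rotate

current mode = Approach; filter table to that mode:
  (Approach, evContact) → (Approach, rotate)  ← event matches
  (Approach, evStop) → (Approach, rotate)
  (Approach, evTimeout) → (Manipulate, brake)
  (Approach, evDetect) → (Retreat, rotate)
  (Approach, evClear) → (Dock, drive_fwd)
event = evContact selects (Approach, rotate)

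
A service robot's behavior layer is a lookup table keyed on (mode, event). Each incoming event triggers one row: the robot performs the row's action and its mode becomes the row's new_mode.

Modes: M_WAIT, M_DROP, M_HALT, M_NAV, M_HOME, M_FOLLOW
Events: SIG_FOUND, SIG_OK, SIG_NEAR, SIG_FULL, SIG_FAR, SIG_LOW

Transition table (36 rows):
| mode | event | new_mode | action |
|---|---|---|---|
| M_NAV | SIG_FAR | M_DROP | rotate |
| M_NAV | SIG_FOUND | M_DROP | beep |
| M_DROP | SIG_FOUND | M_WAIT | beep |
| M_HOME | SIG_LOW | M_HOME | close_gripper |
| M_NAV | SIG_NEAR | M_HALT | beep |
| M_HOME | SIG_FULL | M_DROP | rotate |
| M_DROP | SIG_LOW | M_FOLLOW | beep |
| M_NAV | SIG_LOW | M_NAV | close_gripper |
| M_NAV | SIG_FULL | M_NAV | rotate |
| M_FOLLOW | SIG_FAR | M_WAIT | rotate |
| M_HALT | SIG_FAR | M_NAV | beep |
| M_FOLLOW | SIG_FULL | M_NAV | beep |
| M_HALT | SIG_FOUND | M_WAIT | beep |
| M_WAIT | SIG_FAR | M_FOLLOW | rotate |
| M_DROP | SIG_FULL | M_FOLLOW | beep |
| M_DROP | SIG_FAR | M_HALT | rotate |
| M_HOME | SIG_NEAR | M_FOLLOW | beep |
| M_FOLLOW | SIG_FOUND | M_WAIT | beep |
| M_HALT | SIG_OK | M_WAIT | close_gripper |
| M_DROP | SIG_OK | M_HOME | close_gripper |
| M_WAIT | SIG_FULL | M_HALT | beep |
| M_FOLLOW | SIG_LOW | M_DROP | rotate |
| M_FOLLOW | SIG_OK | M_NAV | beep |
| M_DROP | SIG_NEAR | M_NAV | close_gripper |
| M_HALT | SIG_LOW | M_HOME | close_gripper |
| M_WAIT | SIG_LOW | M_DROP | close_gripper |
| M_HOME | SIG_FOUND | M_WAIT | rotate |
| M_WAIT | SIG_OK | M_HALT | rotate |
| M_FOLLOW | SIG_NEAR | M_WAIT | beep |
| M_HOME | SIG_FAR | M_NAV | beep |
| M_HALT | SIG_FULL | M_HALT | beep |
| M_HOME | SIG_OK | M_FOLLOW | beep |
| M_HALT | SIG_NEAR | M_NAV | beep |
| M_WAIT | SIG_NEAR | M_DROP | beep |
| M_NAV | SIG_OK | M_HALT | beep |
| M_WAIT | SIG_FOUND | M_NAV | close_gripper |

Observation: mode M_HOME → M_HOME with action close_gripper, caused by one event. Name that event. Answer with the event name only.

try SIG_FOUND: (M_HOME, SIG_FOUND) → (M_WAIT, rotate)
try SIG_OK: (M_HOME, SIG_OK) → (M_FOLLOW, beep)
try SIG_NEAR: (M_HOME, SIG_NEAR) → (M_FOLLOW, beep)
try SIG_FULL: (M_HOME, SIG_FULL) → (M_DROP, rotate)
try SIG_FAR: (M_HOME, SIG_FAR) → (M_NAV, beep)
try SIG_LOW: (M_HOME, SIG_LOW) → (M_HOME, close_gripper)  ← matches

SIG_LOW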